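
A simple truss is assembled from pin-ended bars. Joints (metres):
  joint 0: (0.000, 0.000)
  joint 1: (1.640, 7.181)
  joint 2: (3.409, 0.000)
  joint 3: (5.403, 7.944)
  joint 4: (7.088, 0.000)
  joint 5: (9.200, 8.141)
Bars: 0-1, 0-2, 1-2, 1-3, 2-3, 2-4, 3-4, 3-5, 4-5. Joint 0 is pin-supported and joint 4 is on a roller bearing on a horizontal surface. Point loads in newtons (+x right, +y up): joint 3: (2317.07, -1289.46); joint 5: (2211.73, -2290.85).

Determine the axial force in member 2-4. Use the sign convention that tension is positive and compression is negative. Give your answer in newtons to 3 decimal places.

779.029

N=6 nodes, M=9 members, R=3 reactions → 2N=12, M+R=12
member 0 (0-1): L=7.3659, (cx,cy)=(0.2226,0.9749)
member 1 (0-2): L=3.4090, (cx,cy)=(1.0000,0.0000)
member 2 (1-2): L=7.3957, (cx,cy)=(0.2392,-0.9710)
member 3 (1-3): L=3.8396, (cx,cy)=(0.9801,0.1987)
member 4 (2-3): L=8.1904, (cx,cy)=(0.2435,0.9699)
member 5 (2-4): L=3.6790, (cx,cy)=(1.0000,0.0000)
member 6 (3-4): L=8.1207, (cx,cy)=(0.2075,-0.9782)
member 7 (3-5): L=3.8021, (cx,cy)=(0.9987,0.0518)
member 8 (4-5): L=8.4105, (cx,cy)=(0.2511,0.9680)
solve A·x = −loads:
  F[0-1] = +5655.2185 N (tension)
  F[0-2] = +3269.6777 N (tension)
  F[1-2] = -5157.5362 N (compression)
  F[1-3] = +2543.4987 N (tension)
  F[2-3] = +5163.1710 N (tension)
  F[2-4] = +779.0292 N (tension)
  F[3-4] = -6803.2168 N (compression)
  F[3-5] = +2848.1497 N (tension)
  F[4-5] = -2519.1424 N (compression)
  Rx@0 = -4528.8000 N
  Ry@0 = -5513.2665 N
  Ry@4 = +9093.5765 N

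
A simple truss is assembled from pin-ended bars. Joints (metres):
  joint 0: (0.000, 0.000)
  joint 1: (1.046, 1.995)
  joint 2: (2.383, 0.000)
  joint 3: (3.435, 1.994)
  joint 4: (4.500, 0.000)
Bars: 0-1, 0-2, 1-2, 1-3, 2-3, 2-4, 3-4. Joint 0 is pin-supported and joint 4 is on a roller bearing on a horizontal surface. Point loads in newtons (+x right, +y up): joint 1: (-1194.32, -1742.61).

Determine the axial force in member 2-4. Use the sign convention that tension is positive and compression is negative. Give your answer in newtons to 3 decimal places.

N=5 nodes, M=7 members, R=3 reactions → 2N=10, M+R=10
member 0 (0-1): L=2.2526, (cx,cy)=(0.4644,0.8856)
member 1 (0-2): L=2.3830, (cx,cy)=(1.0000,0.0000)
member 2 (1-2): L=2.4016, (cx,cy)=(0.5567,-0.8307)
member 3 (1-3): L=2.3890, (cx,cy)=(1.0000,-0.0004)
member 4 (2-3): L=2.2545, (cx,cy)=(0.4666,0.8845)
member 5 (2-4): L=2.1170, (cx,cy)=(1.0000,0.0000)
member 6 (3-4): L=2.2606, (cx,cy)=(0.4711,-0.8821)
solve A·x = −loads:
  F[0-1] = -2108.0946 N (compression)
  F[0-2] = -215.4151 N (compression)
  F[1-2] = +149.7125 N (tension)
  F[1-3] = +132.0677 N (tension)
  F[2-3] = -140.6136 N (compression)
  F[2-4] = -66.4540 N (compression)
  F[3-4] = +141.0565 N (tension)
  Rx@0 = +1194.3200 N
  Ry@0 = +1867.0319 N
  Ry@4 = -124.4219 N

-66.454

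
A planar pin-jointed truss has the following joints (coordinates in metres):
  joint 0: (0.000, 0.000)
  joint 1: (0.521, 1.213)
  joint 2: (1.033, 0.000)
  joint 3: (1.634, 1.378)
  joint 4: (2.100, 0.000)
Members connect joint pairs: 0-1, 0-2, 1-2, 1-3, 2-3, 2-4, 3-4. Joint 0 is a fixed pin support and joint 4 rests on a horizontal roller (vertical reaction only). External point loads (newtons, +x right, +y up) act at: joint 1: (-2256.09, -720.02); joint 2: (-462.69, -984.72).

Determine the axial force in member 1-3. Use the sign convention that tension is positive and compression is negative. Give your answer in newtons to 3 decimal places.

N=5 nodes, M=7 members, R=3 reactions → 2N=10, M+R=10
member 0 (0-1): L=1.3202, (cx,cy)=(0.3947,0.9188)
member 1 (0-2): L=1.0330, (cx,cy)=(1.0000,0.0000)
member 2 (1-2): L=1.3166, (cx,cy)=(0.3889,-0.9213)
member 3 (1-3): L=1.1252, (cx,cy)=(0.9892,0.1466)
member 4 (2-3): L=1.5034, (cx,cy)=(0.3998,0.9166)
member 5 (2-4): L=1.0670, (cx,cy)=(1.0000,0.0000)
member 6 (3-4): L=1.4547, (cx,cy)=(0.3203,-0.9473)
solve A·x = −loads:
  F[0-1] = -2552.0230 N (compression)
  F[0-2] = -1711.6228 N (compression)
  F[1-2] = +1848.9467 N (tension)
  F[1-3] = +535.7212 N (tension)
  F[2-3] = -784.0803 N (compression)
  F[2-4] = -216.4765 N (compression)
  F[3-4] = +675.7510 N (tension)
  Rx@0 = +2718.7800 N
  Ry@0 = +2344.8786 N
  Ry@4 = -640.1386 N

535.721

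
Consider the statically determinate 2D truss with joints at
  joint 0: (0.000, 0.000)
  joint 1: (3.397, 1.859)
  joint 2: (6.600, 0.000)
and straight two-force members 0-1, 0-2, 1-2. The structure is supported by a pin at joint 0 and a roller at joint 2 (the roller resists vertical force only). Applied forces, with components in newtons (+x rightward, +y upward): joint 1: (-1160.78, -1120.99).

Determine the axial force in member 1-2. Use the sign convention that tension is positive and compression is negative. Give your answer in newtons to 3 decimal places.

N=3 nodes, M=3 members, R=3 reactions → 2N=6, M+R=6
member 0 (0-1): L=3.8724, (cx,cy)=(0.8772,0.4801)
member 1 (0-2): L=6.6000, (cx,cy)=(1.0000,0.0000)
member 2 (1-2): L=3.7034, (cx,cy)=(0.8649,-0.5020)
solve A·x = −loads:
  F[0-1] = -1814.2853 N (compression)
  F[0-2] = +430.7718 N (tension)
  F[1-2] = -498.0692 N (compression)
  Rx@0 = +1160.7800 N
  Ry@0 = +870.9729 N
  Ry@2 = +250.0171 N

-498.069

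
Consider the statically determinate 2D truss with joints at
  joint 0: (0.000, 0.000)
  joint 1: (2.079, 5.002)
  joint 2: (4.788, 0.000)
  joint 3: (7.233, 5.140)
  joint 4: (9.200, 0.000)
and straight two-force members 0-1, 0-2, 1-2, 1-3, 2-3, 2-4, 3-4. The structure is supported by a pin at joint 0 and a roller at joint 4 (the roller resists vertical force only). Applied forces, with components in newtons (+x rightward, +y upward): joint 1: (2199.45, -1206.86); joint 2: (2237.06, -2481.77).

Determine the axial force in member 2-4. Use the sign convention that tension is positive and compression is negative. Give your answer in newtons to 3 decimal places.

N=5 nodes, M=7 members, R=3 reactions → 2N=10, M+R=10
member 0 (0-1): L=5.4168, (cx,cy)=(0.3838,0.9234)
member 1 (0-2): L=4.7880, (cx,cy)=(1.0000,0.0000)
member 2 (1-2): L=5.6885, (cx,cy)=(0.4762,-0.8793)
member 3 (1-3): L=5.1558, (cx,cy)=(0.9996,0.0268)
member 4 (2-3): L=5.6919, (cx,cy)=(0.4296,0.9030)
member 5 (2-4): L=4.4120, (cx,cy)=(1.0000,0.0000)
member 6 (3-4): L=5.5035, (cx,cy)=(0.3574,-0.9339)
solve A·x = −loads:
  F[0-1] = -1005.4795 N (compression)
  F[0-2] = +4822.4156 N (tension)
  F[1-2] = -389.6636 N (compression)
  F[1-3] = -2400.6475 N (compression)
  F[2-3] = +3127.6721 N (tension)
  F[2-4] = +1056.2694 N (tension)
  F[3-4] = -2955.3613 N (compression)
  Rx@0 = -4436.5100 N
  Ry@0 = +928.4750 N
  Ry@4 = +2760.1550 N

1056.269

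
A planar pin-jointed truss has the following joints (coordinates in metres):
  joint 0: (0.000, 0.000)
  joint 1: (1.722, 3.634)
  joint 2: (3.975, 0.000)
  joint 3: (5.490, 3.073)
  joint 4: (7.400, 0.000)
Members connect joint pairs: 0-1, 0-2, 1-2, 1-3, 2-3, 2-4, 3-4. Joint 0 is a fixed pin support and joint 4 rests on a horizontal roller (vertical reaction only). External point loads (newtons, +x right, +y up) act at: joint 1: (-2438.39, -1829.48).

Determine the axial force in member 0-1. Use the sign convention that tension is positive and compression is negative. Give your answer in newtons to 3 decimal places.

-2878.464

N=5 nodes, M=7 members, R=3 reactions → 2N=10, M+R=10
member 0 (0-1): L=4.0213, (cx,cy)=(0.4282,0.9037)
member 1 (0-2): L=3.9750, (cx,cy)=(1.0000,0.0000)
member 2 (1-2): L=4.2757, (cx,cy)=(0.5269,-0.8499)
member 3 (1-3): L=3.8095, (cx,cy)=(0.9891,-0.1473)
member 4 (2-3): L=3.4262, (cx,cy)=(0.4422,0.8969)
member 5 (2-4): L=3.4250, (cx,cy)=(1.0000,0.0000)
member 6 (3-4): L=3.6182, (cx,cy)=(0.5279,-0.8493)
solve A·x = −loads:
  F[0-1] = -2878.4644 N (compression)
  F[0-2] = -1205.7895 N (compression)
  F[1-2] = +767.6331 N (tension)
  F[1-3] = +810.1360 N (tension)
  F[2-3] = -727.3977 N (compression)
  F[2-4] = -479.6582 N (compression)
  F[3-4] = +908.6403 N (tension)
  Rx@0 = +2438.3900 N
  Ry@0 = +2601.2023 N
  Ry@4 = -771.7223 N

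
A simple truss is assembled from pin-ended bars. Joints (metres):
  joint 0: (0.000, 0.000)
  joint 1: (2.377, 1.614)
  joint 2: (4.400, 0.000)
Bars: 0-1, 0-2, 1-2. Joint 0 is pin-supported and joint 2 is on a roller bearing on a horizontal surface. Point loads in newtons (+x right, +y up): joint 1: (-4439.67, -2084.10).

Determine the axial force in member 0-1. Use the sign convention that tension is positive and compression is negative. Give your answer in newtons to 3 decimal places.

N=3 nodes, M=3 members, R=3 reactions → 2N=6, M+R=6
member 0 (0-1): L=2.8732, (cx,cy)=(0.8273,0.5617)
member 1 (0-2): L=4.4000, (cx,cy)=(1.0000,0.0000)
member 2 (1-2): L=2.5880, (cx,cy)=(0.7817,-0.6237)
solve A·x = −loads:
  F[0-1] = -4604.8460 N (compression)
  F[0-2] = -630.0429 N (compression)
  F[1-2] = +805.9933 N (tension)
  Rx@0 = +4439.6700 N
  Ry@0 = +2586.7640 N
  Ry@2 = -502.6640 N

-4604.846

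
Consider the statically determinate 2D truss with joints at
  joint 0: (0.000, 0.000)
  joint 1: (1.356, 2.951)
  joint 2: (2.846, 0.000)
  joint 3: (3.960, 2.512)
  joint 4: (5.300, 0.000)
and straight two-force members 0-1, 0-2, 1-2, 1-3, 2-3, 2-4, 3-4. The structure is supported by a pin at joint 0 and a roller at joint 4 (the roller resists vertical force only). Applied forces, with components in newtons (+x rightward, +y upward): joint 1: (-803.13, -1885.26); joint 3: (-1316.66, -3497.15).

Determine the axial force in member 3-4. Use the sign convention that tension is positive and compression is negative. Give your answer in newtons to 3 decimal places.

N=5 nodes, M=7 members, R=3 reactions → 2N=10, M+R=10
member 0 (0-1): L=3.2476, (cx,cy)=(0.4175,0.9087)
member 1 (0-2): L=2.8460, (cx,cy)=(1.0000,0.0000)
member 2 (1-2): L=3.3058, (cx,cy)=(0.4507,-0.8927)
member 3 (1-3): L=2.6407, (cx,cy)=(0.9861,-0.1662)
member 4 (2-3): L=2.7479, (cx,cy)=(0.4054,0.9141)
member 5 (2-4): L=2.4540, (cx,cy)=(1.0000,0.0000)
member 6 (3-4): L=2.8471, (cx,cy)=(0.4707,-0.8823)
solve A·x = −loads:
  F[0-1] = -3695.9072 N (compression)
  F[0-2] = -576.6211 N (compression)
  F[1-2] = +1956.4905 N (tension)
  F[1-3] = -1644.7530 N (compression)
  F[2-3] = -1910.5275 N (compression)
  F[2-4] = +1079.7258 N (tension)
  F[3-4] = -2294.0619 N (compression)
  Rx@0 = +2119.7900 N
  Ry@0 = +3358.3270 N
  Ry@4 = +2024.0830 N

-2294.062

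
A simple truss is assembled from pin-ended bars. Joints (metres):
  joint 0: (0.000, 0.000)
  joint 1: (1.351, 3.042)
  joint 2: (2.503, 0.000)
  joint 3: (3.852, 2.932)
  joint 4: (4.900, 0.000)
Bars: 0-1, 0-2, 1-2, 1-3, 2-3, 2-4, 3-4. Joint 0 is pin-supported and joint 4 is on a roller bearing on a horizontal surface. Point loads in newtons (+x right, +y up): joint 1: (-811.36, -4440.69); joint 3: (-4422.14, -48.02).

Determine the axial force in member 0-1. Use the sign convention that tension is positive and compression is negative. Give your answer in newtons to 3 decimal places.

-6976.921

N=5 nodes, M=7 members, R=3 reactions → 2N=10, M+R=10
member 0 (0-1): L=3.3285, (cx,cy)=(0.4059,0.9139)
member 1 (0-2): L=2.5030, (cx,cy)=(1.0000,0.0000)
member 2 (1-2): L=3.2528, (cx,cy)=(0.3542,-0.9352)
member 3 (1-3): L=2.5034, (cx,cy)=(0.9990,-0.0439)
member 4 (2-3): L=3.2274, (cx,cy)=(0.4180,0.9085)
member 5 (2-4): L=2.3970, (cx,cy)=(1.0000,0.0000)
member 6 (3-4): L=3.1137, (cx,cy)=(0.3366,-0.9417)
solve A·x = −loads:
  F[0-1] = -6976.9207 N (compression)
  F[0-2] = -2401.6546 N (compression)
  F[1-2] = +2201.5232 N (tension)
  F[1-3] = -2802.8702 N (compression)
  F[2-3] = -2266.2990 N (compression)
  F[2-4] = -674.7156 N (compression)
  F[3-4] = +2004.6185 N (tension)
  Rx@0 = +5233.5000 N
  Ry@0 = +6376.3684 N
  Ry@4 = -1887.6584 N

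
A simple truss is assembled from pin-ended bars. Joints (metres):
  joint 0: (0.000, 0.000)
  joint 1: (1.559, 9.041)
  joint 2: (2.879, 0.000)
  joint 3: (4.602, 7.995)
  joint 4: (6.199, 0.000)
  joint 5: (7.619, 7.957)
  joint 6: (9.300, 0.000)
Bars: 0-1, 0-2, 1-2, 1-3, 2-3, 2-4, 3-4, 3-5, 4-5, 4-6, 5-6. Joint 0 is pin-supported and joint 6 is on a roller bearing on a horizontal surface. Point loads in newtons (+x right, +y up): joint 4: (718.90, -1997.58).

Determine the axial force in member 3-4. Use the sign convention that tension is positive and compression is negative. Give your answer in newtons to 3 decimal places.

685.883

N=7 nodes, M=11 members, R=3 reactions → 2N=14, M+R=14
member 0 (0-1): L=9.1744, (cx,cy)=(0.1699,0.9855)
member 1 (0-2): L=2.8790, (cx,cy)=(1.0000,0.0000)
member 2 (1-2): L=9.1369, (cx,cy)=(0.1445,-0.9895)
member 3 (1-3): L=3.2178, (cx,cy)=(0.9457,-0.3251)
member 4 (2-3): L=8.1786, (cx,cy)=(0.2107,0.9776)
member 5 (2-4): L=3.3200, (cx,cy)=(1.0000,0.0000)
member 6 (3-4): L=8.1529, (cx,cy)=(0.1959,-0.9806)
member 7 (3-5): L=3.0172, (cx,cy)=(0.9999,-0.0126)
member 8 (4-5): L=8.0827, (cx,cy)=(0.1757,0.9844)
member 9 (4-6): L=3.1010, (cx,cy)=(1.0000,0.0000)
member 10 (5-6): L=8.1326, (cx,cy)=(0.2067,-0.9784)
solve A·x = −loads:
  F[0-1] = -675.9049 N (compression)
  F[0-2] = +833.7557 N (tension)
  F[1-2] = +750.7112 N (tension)
  F[1-3] = -236.1355 N (compression)
  F[2-3] = -759.8901 N (compression)
  F[2-4] = +1102.2991 N (tension)
  F[3-4] = +685.8831 N (tension)
  F[3-5] = -517.7912 N (compression)
  F[4-5] = +1345.9175 N (tension)
  F[4-6] = +281.2945 N (tension)
  F[5-6] = -1360.8941 N (compression)
  Rx@0 = -718.9000 N
  Ry@0 = +666.0748 N
  Ry@6 = +1331.5052 N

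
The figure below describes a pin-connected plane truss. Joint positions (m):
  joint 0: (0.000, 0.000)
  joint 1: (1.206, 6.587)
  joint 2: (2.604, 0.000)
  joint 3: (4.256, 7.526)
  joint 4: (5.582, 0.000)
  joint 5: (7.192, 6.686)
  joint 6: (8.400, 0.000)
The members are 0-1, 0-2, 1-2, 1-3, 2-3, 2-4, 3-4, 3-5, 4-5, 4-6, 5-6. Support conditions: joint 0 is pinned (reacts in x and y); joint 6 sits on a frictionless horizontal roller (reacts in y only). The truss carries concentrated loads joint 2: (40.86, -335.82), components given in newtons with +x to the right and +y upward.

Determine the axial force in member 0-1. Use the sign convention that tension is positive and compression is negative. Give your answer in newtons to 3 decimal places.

N=7 nodes, M=11 members, R=3 reactions → 2N=14, M+R=14
member 0 (0-1): L=6.6965, (cx,cy)=(0.1801,0.9836)
member 1 (0-2): L=2.6040, (cx,cy)=(1.0000,0.0000)
member 2 (1-2): L=6.7337, (cx,cy)=(0.2076,-0.9782)
member 3 (1-3): L=3.1913, (cx,cy)=(0.9557,0.2942)
member 4 (2-3): L=7.7052, (cx,cy)=(0.2144,0.9767)
member 5 (2-4): L=2.9780, (cx,cy)=(1.0000,0.0000)
member 6 (3-4): L=7.6419, (cx,cy)=(0.1735,-0.9848)
member 7 (3-5): L=3.0538, (cx,cy)=(0.9614,-0.2751)
member 8 (4-5): L=6.8771, (cx,cy)=(0.2341,0.9722)
member 9 (4-6): L=2.8180, (cx,cy)=(1.0000,0.0000)
member 10 (5-6): L=6.7943, (cx,cy)=(0.1778,-0.9841)
solve A·x = −loads:
  F[0-1] = -235.5675 N (compression)
  F[0-2] = +83.2844 N (tension)
  F[1-2] = +209.8154 N (tension)
  F[1-3] = -89.9672 N (compression)
  F[2-3] = +133.6849 N (tension)
  F[2-4] = +57.3223 N (tension)
  F[3-4] = -93.7824 N (compression)
  F[3-5] = -42.6965 N (compression)
  F[4-5] = +94.9998 N (tension)
  F[4-6] = +18.8091 N (tension)
  F[5-6] = -105.7897 N (compression)
  Rx@0 = -40.8600 N
  Ry@0 = +231.7158 N
  Ry@6 = +104.1042 N

-235.567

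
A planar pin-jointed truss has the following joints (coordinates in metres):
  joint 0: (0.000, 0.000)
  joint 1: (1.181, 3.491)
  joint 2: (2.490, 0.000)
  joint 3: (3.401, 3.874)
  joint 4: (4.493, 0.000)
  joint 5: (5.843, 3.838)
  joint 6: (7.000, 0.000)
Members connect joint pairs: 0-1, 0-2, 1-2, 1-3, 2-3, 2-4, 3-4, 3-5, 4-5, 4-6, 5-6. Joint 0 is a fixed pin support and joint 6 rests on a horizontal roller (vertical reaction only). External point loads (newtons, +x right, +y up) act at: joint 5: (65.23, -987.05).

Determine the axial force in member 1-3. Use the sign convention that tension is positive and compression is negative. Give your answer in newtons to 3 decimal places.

-86.596

N=7 nodes, M=11 members, R=3 reactions → 2N=14, M+R=14
member 0 (0-1): L=3.6854, (cx,cy)=(0.3205,0.9473)
member 1 (0-2): L=2.4900, (cx,cy)=(1.0000,0.0000)
member 2 (1-2): L=3.7283, (cx,cy)=(0.3511,-0.9363)
member 3 (1-3): L=2.2528, (cx,cy)=(0.9854,0.1700)
member 4 (2-3): L=3.9797, (cx,cy)=(0.2289,0.9734)
member 5 (2-4): L=2.0030, (cx,cy)=(1.0000,0.0000)
member 6 (3-4): L=4.0250, (cx,cy)=(0.2713,-0.9625)
member 7 (3-5): L=2.4423, (cx,cy)=(0.9999,-0.0147)
member 8 (4-5): L=4.0685, (cx,cy)=(0.3318,0.9433)
member 9 (4-6): L=2.5070, (cx,cy)=(1.0000,0.0000)
member 10 (5-6): L=4.0086, (cx,cy)=(0.2886,-0.9574)
solve A·x = −loads:
  F[0-1] = -134.4723 N (compression)
  F[0-2] = +108.3227 N (tension)
  F[1-2] = +120.3177 N (tension)
  F[1-3] = -86.5961 N (compression)
  F[2-3] = -115.7313 N (compression)
  F[2-4] = +177.0579 N (tension)
  F[3-4] = +134.6166 N (tension)
  F[3-5] = -148.3664 N (compression)
  F[4-5] = -137.3493 N (compression)
  F[4-6] = +259.1552 N (tension)
  F[5-6] = -897.8825 N (compression)
  Rx@0 = -65.2300 N
  Ry@0 = +127.3806 N
  Ry@6 = +859.6694 N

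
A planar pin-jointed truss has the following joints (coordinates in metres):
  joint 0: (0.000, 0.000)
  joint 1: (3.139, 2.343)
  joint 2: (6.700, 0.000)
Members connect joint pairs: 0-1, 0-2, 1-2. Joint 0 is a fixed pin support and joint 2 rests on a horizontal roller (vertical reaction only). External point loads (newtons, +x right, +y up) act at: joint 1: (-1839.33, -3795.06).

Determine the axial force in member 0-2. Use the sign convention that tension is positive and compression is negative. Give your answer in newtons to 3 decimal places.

1724.718

N=3 nodes, M=3 members, R=3 reactions → 2N=6, M+R=6
member 0 (0-1): L=3.9170, (cx,cy)=(0.8014,0.5982)
member 1 (0-2): L=6.7000, (cx,cy)=(1.0000,0.0000)
member 2 (1-2): L=4.2627, (cx,cy)=(0.8354,-0.5497)
solve A·x = −loads:
  F[0-1] = -4447.4075 N (compression)
  F[0-2] = +1724.7178 N (tension)
  F[1-2] = -2064.5622 N (compression)
  Rx@0 = +1839.3300 N
  Ry@0 = +2660.2625 N
  Ry@2 = +1134.7975 N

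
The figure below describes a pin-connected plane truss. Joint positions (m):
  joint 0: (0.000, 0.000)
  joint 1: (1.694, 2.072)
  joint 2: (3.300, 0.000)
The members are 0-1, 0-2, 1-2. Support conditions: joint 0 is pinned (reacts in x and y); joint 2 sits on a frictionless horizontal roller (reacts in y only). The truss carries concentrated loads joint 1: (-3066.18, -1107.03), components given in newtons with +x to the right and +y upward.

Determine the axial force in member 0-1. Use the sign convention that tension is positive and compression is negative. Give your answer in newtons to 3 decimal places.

N=3 nodes, M=3 members, R=3 reactions → 2N=6, M+R=6
member 0 (0-1): L=2.6763, (cx,cy)=(0.6330,0.7742)
member 1 (0-2): L=3.3000, (cx,cy)=(1.0000,0.0000)
member 2 (1-2): L=2.6215, (cx,cy)=(0.6126,-0.7904)
solve A·x = −loads:
  F[0-1] = -3182.6076 N (compression)
  F[0-2] = -1051.7393 N (compression)
  F[1-2] = +1716.7909 N (tension)
  Rx@0 = +3066.1800 N
  Ry@0 = +2463.9440 N
  Ry@2 = -1356.9140 N

-3182.608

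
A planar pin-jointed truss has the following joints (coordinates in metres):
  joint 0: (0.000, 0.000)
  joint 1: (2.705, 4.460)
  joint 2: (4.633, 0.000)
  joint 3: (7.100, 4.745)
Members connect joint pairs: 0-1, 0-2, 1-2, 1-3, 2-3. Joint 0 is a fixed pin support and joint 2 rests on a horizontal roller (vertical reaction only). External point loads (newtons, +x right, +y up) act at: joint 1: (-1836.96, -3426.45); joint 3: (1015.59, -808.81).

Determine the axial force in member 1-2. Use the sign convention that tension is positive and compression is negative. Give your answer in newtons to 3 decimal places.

-1750.319

N=4 nodes, M=5 members, R=3 reactions → 2N=8, M+R=8
member 0 (0-1): L=5.2162, (cx,cy)=(0.5186,0.8550)
member 1 (0-2): L=4.6330, (cx,cy)=(1.0000,0.0000)
member 2 (1-2): L=4.8589, (cx,cy)=(0.3968,-0.9179)
member 3 (1-3): L=4.4042, (cx,cy)=(0.9979,0.0647)
member 4 (2-3): L=5.3480, (cx,cy)=(0.4613,0.8872)
solve A·x = −loads:
  F[0-1] = -2015.6554 N (compression)
  F[0-2] = +223.9043 N (tension)
  F[1-2] = -1750.3192 N (compression)
  F[1-3] = +1489.3316 N (tension)
  F[2-3] = -1020.2176 N (compression)
  Rx@0 = +821.3700 N
  Ry@0 = +1723.4467 N
  Ry@2 = +2511.8133 N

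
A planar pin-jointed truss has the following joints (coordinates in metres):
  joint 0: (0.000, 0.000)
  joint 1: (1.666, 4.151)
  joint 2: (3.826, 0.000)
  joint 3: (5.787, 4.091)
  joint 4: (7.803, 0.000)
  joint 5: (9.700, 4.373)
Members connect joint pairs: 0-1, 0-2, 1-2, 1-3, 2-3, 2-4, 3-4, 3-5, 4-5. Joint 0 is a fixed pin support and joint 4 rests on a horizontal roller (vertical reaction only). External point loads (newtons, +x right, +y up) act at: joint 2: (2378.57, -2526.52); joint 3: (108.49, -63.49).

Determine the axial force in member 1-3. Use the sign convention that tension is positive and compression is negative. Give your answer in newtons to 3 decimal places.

N=6 nodes, M=9 members, R=3 reactions → 2N=12, M+R=12
member 0 (0-1): L=4.4728, (cx,cy)=(0.3725,0.9280)
member 1 (0-2): L=3.8260, (cx,cy)=(1.0000,0.0000)
member 2 (1-2): L=4.6794, (cx,cy)=(0.4616,-0.8871)
member 3 (1-3): L=4.1214, (cx,cy)=(0.9999,-0.0146)
member 4 (2-3): L=4.5367, (cx,cy)=(0.4323,0.9018)
member 5 (2-4): L=3.9770, (cx,cy)=(1.0000,0.0000)
member 6 (3-4): L=4.5608, (cx,cy)=(0.4420,-0.8970)
member 7 (3-5): L=3.9231, (cx,cy)=(0.9974,0.0719)
member 8 (4-5): L=4.7667, (cx,cy)=(0.3980,0.9174)
solve A·x = −loads:
  F[0-1] = -1343.9333 N (compression)
  F[0-2] = +2987.6345 N (tension)
  F[1-2] = +1424.9948 N (tension)
  F[1-3] = -1158.4773 N (compression)
  F[2-3] = +1399.9672 N (tension)
  F[2-4] = +661.7074 N (tension)
  F[3-4] = -1496.9688 N (compression)
  F[3-5] = +0.0000 N (tension)
  F[4-5] = +0.0000 N (tension)
  Rx@0 = -2487.0600 N
  Ry@0 = +1247.2297 N
  Ry@4 = +1342.7803 N

-1158.477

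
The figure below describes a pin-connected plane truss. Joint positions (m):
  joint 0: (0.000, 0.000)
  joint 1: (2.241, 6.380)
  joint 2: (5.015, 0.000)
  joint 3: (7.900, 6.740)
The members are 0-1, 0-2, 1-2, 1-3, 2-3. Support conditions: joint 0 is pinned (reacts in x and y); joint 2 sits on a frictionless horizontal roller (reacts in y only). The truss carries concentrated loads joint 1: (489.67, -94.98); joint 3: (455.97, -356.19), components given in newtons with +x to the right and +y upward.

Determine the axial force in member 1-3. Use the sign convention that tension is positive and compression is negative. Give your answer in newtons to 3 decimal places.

626.730

N=4 nodes, M=5 members, R=3 reactions → 2N=8, M+R=8
member 0 (0-1): L=6.7621, (cx,cy)=(0.3314,0.9435)
member 1 (0-2): L=5.0150, (cx,cy)=(1.0000,0.0000)
member 2 (1-2): L=6.9570, (cx,cy)=(0.3987,-0.9171)
member 3 (1-3): L=5.6704, (cx,cy)=(0.9980,0.0635)
member 4 (2-3): L=7.3315, (cx,cy)=(0.3935,0.9193)
solve A·x = −loads:
  F[0-1] = +1471.2720 N (tension)
  F[0-2] = +458.0543 N (tension)
  F[1-2] = -1573.8457 N (compression)
  F[1-3] = +626.7299 N (tension)
  F[2-3] = -430.7300 N (compression)
  Rx@0 = -945.6400 N
  Ry@0 = -1388.1288 N
  Ry@2 = +1839.2988 N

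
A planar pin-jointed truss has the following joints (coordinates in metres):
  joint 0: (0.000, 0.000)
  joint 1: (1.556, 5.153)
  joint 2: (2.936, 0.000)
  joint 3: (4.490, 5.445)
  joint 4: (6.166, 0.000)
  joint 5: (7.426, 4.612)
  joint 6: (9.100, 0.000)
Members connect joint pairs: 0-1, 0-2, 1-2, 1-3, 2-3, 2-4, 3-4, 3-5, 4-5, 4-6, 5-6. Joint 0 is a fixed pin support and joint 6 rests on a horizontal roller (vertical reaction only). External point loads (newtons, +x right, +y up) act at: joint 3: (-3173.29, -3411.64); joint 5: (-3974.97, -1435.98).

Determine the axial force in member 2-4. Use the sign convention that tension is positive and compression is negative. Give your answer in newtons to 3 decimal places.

N=7 nodes, M=11 members, R=3 reactions → 2N=14, M+R=14
member 0 (0-1): L=5.3828, (cx,cy)=(0.2891,0.9573)
member 1 (0-2): L=2.9360, (cx,cy)=(1.0000,0.0000)
member 2 (1-2): L=5.3346, (cx,cy)=(0.2587,-0.9660)
member 3 (1-3): L=2.9485, (cx,cy)=(0.9951,0.0990)
member 4 (2-3): L=5.6624, (cx,cy)=(0.2744,0.9616)
member 5 (2-4): L=3.2300, (cx,cy)=(1.0000,0.0000)
member 6 (3-4): L=5.6971, (cx,cy)=(0.2942,-0.9557)
member 7 (3-5): L=3.0519, (cx,cy)=(0.9620,-0.2729)
member 8 (4-5): L=4.7810, (cx,cy)=(0.2635,0.9646)
member 9 (4-6): L=2.9340, (cx,cy)=(1.0000,0.0000)
member 10 (5-6): L=4.9064, (cx,cy)=(0.3412,-0.9400)
solve A·x = −loads:
  F[0-1] = -6169.1536 N (compression)
  F[0-2] = -5364.9499 N (compression)
  F[1-2] = +5776.2094 N (tension)
  F[1-3] = -3293.7450 N (compression)
  F[2-3] = -5802.3795 N (compression)
  F[2-4] = -2278.2946 N (compression)
  F[3-4] = +3411.1892 N (tension)
  F[3-5] = -2806.7695 N (compression)
  F[4-5] = -3379.7197 N (compression)
  F[4-6] = -384.0770 N (compression)
  F[5-6] = +1125.7096 N (tension)
  Rx@0 = +7148.2600 N
  Ry@0 = +5905.7820 N
  Ry@6 = -1058.1620 N

-2278.295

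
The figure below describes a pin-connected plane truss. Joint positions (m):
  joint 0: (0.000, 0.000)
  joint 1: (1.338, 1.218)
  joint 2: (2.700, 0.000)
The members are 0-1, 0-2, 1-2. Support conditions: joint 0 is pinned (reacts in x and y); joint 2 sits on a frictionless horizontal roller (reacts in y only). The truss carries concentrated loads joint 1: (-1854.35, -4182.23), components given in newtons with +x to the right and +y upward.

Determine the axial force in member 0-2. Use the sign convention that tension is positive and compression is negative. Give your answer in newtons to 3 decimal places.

N=3 nodes, M=3 members, R=3 reactions → 2N=6, M+R=6
member 0 (0-1): L=1.8094, (cx,cy)=(0.7395,0.6732)
member 1 (0-2): L=2.7000, (cx,cy)=(1.0000,0.0000)
member 2 (1-2): L=1.8272, (cx,cy)=(0.7454,-0.6666)
solve A·x = −loads:
  F[0-1] = -4376.6510 N (compression)
  F[0-2] = +1382.1386 N (tension)
  F[1-2] = -1854.1916 N (compression)
  Rx@0 = +1854.3500 N
  Ry@0 = +2946.2206 N
  Ry@2 = +1236.0094 N

1382.139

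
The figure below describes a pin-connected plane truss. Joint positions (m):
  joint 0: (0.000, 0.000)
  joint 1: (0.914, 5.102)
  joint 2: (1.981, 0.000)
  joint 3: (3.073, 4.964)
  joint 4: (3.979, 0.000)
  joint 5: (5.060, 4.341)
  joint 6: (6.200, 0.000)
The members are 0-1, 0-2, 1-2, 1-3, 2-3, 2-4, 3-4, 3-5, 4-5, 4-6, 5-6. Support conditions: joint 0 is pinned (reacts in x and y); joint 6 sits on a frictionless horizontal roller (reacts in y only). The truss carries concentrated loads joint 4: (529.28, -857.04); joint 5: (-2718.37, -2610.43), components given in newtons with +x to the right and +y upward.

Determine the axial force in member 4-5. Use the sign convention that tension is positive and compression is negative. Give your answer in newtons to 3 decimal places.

-2628.315

N=7 nodes, M=11 members, R=3 reactions → 2N=14, M+R=14
member 0 (0-1): L=5.1832, (cx,cy)=(0.1763,0.9843)
member 1 (0-2): L=1.9810, (cx,cy)=(1.0000,0.0000)
member 2 (1-2): L=5.2124, (cx,cy)=(0.2047,-0.9788)
member 3 (1-3): L=2.1634, (cx,cy)=(0.9980,-0.0638)
member 4 (2-3): L=5.0827, (cx,cy)=(0.2148,0.9766)
member 5 (2-4): L=1.9980, (cx,cy)=(1.0000,0.0000)
member 6 (3-4): L=5.0460, (cx,cy)=(0.1795,-0.9837)
member 7 (3-5): L=2.0824, (cx,cy)=(0.9542,-0.2992)
member 8 (4-5): L=4.4736, (cx,cy)=(0.2416,0.9704)
member 9 (4-6): L=2.2210, (cx,cy)=(1.0000,0.0000)
member 10 (5-6): L=4.4882, (cx,cy)=(0.2540,-0.9672)
solve A·x = −loads:
  F[0-1] = -2733.1226 N (compression)
  F[0-2] = -1707.1362 N (compression)
  F[1-2] = +2817.6335 N (tension)
  F[1-3] = -1060.8980 N (compression)
  F[2-3] = -2823.9111 N (compression)
  F[2-4] = -523.6444 N (compression)
  F[3-4] = +3463.7555 N (tension)
  F[3-5] = -2397.1517 N (compression)
  F[4-5] = -2628.3152 N (compression)
  F[4-6] = +204.0961 N (tension)
  F[5-6] = -803.5287 N (compression)
  Rx@0 = +2189.0900 N
  Ry@0 = +2690.2936 N
  Ry@6 = +777.1764 N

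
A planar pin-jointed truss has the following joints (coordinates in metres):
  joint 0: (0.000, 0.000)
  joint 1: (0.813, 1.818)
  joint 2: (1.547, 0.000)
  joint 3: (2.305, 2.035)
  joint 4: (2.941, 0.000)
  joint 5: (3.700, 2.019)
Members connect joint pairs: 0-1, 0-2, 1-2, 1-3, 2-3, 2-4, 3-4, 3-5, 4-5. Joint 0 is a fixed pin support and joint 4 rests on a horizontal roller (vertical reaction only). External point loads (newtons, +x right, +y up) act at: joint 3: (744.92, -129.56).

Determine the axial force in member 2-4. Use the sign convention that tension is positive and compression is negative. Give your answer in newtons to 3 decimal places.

N=6 nodes, M=9 members, R=3 reactions → 2N=12, M+R=12
member 0 (0-1): L=1.9915, (cx,cy)=(0.4082,0.9129)
member 1 (0-2): L=1.5470, (cx,cy)=(1.0000,0.0000)
member 2 (1-2): L=1.9606, (cx,cy)=(0.3744,-0.9273)
member 3 (1-3): L=1.5077, (cx,cy)=(0.9896,0.1439)
member 4 (2-3): L=2.1716, (cx,cy)=(0.3491,0.9371)
member 5 (2-4): L=1.3940, (cx,cy)=(1.0000,0.0000)
member 6 (3-4): L=2.1321, (cx,cy)=(0.2983,-0.9545)
member 7 (3-5): L=1.3951, (cx,cy)=(0.9999,-0.0115)
member 8 (4-5): L=2.1570, (cx,cy)=(0.3519,0.9360)
solve A·x = −loads:
  F[0-1] = +533.9418 N (tension)
  F[0-2] = +526.9469 N (tension)
  F[1-2] = -464.2035 N (compression)
  F[1-3] = +395.8829 N (tension)
  F[2-3] = +459.3356 N (tension)
  F[2-4] = +192.8262 N (tension)
  F[3-4] = -646.4135 N (compression)
  F[3-5] = -0.0000 N (tension)
  F[4-5] = +0.0000 N (tension)
  Rx@0 = -744.9200 N
  Ry@0 = -487.4233 N
  Ry@4 = +616.9833 N

192.826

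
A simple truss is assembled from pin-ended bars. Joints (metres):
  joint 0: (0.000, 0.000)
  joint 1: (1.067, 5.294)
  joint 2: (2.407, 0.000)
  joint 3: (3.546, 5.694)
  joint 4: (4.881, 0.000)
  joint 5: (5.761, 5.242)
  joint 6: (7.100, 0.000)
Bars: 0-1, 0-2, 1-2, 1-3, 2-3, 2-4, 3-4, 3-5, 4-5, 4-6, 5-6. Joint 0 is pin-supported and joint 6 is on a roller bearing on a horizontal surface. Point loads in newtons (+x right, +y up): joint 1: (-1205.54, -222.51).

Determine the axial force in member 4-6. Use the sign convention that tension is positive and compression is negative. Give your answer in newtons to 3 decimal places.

-221.068

N=7 nodes, M=11 members, R=3 reactions → 2N=14, M+R=14
member 0 (0-1): L=5.4005, (cx,cy)=(0.1976,0.9803)
member 1 (0-2): L=2.4070, (cx,cy)=(1.0000,0.0000)
member 2 (1-2): L=5.4610, (cx,cy)=(0.2454,-0.9694)
member 3 (1-3): L=2.5111, (cx,cy)=(0.9872,0.1593)
member 4 (2-3): L=5.8068, (cx,cy)=(0.1961,0.9806)
member 5 (2-4): L=2.4740, (cx,cy)=(1.0000,0.0000)
member 6 (3-4): L=5.8484, (cx,cy)=(0.2283,-0.9736)
member 7 (3-5): L=2.2606, (cx,cy)=(0.9798,-0.1999)
member 8 (4-5): L=5.3154, (cx,cy)=(0.1656,0.9862)
member 9 (4-6): L=2.2190, (cx,cy)=(1.0000,0.0000)
member 10 (5-6): L=5.4103, (cx,cy)=(0.2475,-0.9689)
solve A·x = −loads:
  F[0-1] = -1109.8398 N (compression)
  F[0-2] = -986.2624 N (compression)
  F[1-2] = +1015.4312 N (tension)
  F[1-3] = +746.6313 N (tension)
  F[2-3] = -1003.8883 N (compression)
  F[2-4] = -540.1857 N (compression)
  F[3-4] = +814.6773 N (tension)
  F[3-5] = +361.5214 N (tension)
  F[4-5] = -804.2675 N (compression)
  F[4-6] = -221.0684 N (compression)
  F[5-6] = +893.2406 N (tension)
  Rx@0 = +1205.5400 N
  Ry@0 = +1087.9622 N
  Ry@6 = -865.4522 N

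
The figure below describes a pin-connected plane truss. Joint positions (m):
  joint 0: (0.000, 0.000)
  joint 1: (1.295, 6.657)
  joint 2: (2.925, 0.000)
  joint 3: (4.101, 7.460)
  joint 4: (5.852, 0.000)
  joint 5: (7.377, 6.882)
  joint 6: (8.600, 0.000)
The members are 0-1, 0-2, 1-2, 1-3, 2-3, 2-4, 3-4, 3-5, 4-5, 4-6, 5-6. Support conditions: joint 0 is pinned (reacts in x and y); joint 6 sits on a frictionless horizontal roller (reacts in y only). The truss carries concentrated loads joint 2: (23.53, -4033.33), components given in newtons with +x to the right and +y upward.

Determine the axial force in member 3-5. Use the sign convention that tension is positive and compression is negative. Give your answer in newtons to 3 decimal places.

-535.296

N=7 nodes, M=11 members, R=3 reactions → 2N=14, M+R=14
member 0 (0-1): L=6.7818, (cx,cy)=(0.1910,0.9816)
member 1 (0-2): L=2.9250, (cx,cy)=(1.0000,0.0000)
member 2 (1-2): L=6.8537, (cx,cy)=(0.2378,-0.9713)
member 3 (1-3): L=2.9186, (cx,cy)=(0.9614,0.2751)
member 4 (2-3): L=7.5521, (cx,cy)=(0.1557,0.9878)
member 5 (2-4): L=2.9270, (cx,cy)=(1.0000,0.0000)
member 6 (3-4): L=7.6627, (cx,cy)=(0.2285,-0.9735)
member 7 (3-5): L=3.3266, (cx,cy)=(0.9848,-0.1738)
member 8 (4-5): L=7.0489, (cx,cy)=(0.2163,0.9763)
member 9 (4-6): L=2.7480, (cx,cy)=(1.0000,0.0000)
member 10 (5-6): L=6.9898, (cx,cy)=(0.1750,-0.9846)
solve A·x = −loads:
  F[0-1] = -2711.4209 N (compression)
  F[0-2] = +541.2827 N (tension)
  F[1-2] = +2418.1659 N (tension)
  F[1-3] = -1136.7330 N (compression)
  F[2-3] = +1705.3513 N (tension)
  F[2-4] = +827.3101 N (tension)
  F[3-4] = -1313.5469 N (compression)
  F[3-5] = -535.2958 N (compression)
  F[4-5] = +1309.8132 N (tension)
  F[4-6] = +243.7827 N (tension)
  F[5-6] = -1393.2941 N (compression)
  Rx@0 = -23.5300 N
  Ry@0 = +2661.5288 N
  Ry@6 = +1371.8012 N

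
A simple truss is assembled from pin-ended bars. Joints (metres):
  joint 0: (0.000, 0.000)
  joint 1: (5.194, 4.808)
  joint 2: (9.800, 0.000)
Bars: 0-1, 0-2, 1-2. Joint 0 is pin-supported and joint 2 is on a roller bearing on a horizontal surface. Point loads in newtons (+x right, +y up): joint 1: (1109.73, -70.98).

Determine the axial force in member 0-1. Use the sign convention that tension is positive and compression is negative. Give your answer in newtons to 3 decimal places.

N=3 nodes, M=3 members, R=3 reactions → 2N=6, M+R=6
member 0 (0-1): L=7.0777, (cx,cy)=(0.7338,0.6793)
member 1 (0-2): L=9.8000, (cx,cy)=(1.0000,0.0000)
member 2 (1-2): L=6.6582, (cx,cy)=(0.6918,-0.7221)
solve A·x = −loads:
  F[0-1] = +752.3588 N (tension)
  F[0-2] = +557.6120 N (tension)
  F[1-2] = -806.0599 N (compression)
  Rx@0 = -1109.7300 N
  Ry@0 = -511.0865 N
  Ry@2 = +582.0665 N

752.359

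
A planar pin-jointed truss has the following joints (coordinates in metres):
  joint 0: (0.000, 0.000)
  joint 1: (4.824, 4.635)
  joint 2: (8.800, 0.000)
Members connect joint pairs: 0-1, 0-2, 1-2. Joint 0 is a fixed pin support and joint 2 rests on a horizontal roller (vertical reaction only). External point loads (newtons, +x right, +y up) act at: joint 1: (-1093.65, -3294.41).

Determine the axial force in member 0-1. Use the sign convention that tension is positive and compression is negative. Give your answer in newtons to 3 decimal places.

N=3 nodes, M=3 members, R=3 reactions → 2N=6, M+R=6
member 0 (0-1): L=6.6899, (cx,cy)=(0.7211,0.6928)
member 1 (0-2): L=8.8000, (cx,cy)=(1.0000,0.0000)
member 2 (1-2): L=6.1067, (cx,cy)=(0.6511,-0.7590)
solve A·x = −loads:
  F[0-1] = -2979.7721 N (compression)
  F[0-2] = +1055.0385 N (tension)
  F[1-2] = -1620.4237 N (compression)
  Rx@0 = +1093.6500 N
  Ry@0 = +2064.5048 N
  Ry@2 = +1229.9052 N

-2979.772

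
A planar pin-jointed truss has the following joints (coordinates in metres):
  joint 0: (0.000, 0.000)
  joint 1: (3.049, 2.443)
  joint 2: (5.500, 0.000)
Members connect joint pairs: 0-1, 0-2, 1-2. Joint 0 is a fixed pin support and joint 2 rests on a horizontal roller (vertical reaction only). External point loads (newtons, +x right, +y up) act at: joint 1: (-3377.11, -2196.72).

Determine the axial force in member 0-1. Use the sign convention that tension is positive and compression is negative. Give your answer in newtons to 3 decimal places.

N=3 nodes, M=3 members, R=3 reactions → 2N=6, M+R=6
member 0 (0-1): L=3.9070, (cx,cy)=(0.7804,0.6253)
member 1 (0-2): L=5.5000, (cx,cy)=(1.0000,0.0000)
member 2 (1-2): L=3.4606, (cx,cy)=(0.7083,-0.7059)
solve A·x = −loads:
  F[0-1] = -3964.5563 N (compression)
  F[0-2] = -283.1935 N (compression)
  F[1-2] = +399.8430 N (tension)
  Rx@0 = +3377.1100 N
  Ry@0 = +2478.9892 N
  Ry@2 = -282.2692 N

-3964.556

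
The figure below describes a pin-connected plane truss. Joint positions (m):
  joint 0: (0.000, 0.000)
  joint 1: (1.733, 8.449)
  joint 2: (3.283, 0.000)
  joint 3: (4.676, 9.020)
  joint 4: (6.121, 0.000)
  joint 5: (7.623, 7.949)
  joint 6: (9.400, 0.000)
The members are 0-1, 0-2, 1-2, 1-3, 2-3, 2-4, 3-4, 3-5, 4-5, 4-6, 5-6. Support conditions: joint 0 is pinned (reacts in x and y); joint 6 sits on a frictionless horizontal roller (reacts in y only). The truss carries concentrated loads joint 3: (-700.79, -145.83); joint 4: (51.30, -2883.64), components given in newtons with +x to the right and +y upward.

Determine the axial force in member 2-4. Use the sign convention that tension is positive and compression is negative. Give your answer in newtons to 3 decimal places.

258.570

N=7 nodes, M=11 members, R=3 reactions → 2N=14, M+R=14
member 0 (0-1): L=8.6249, (cx,cy)=(0.2009,0.9796)
member 1 (0-2): L=3.2830, (cx,cy)=(1.0000,0.0000)
member 2 (1-2): L=8.5900, (cx,cy)=(0.1804,-0.9836)
member 3 (1-3): L=2.9979, (cx,cy)=(0.9817,0.1905)
member 4 (2-3): L=9.1269, (cx,cy)=(0.1526,0.9883)
member 5 (2-4): L=2.8380, (cx,cy)=(1.0000,0.0000)
member 6 (3-4): L=9.1350, (cx,cy)=(0.1582,-0.9874)
member 7 (3-5): L=3.1356, (cx,cy)=(0.9399,-0.3416)
member 8 (4-5): L=8.0897, (cx,cy)=(0.1857,0.9826)
member 9 (4-6): L=3.2790, (cx,cy)=(1.0000,0.0000)
member 10 (5-6): L=8.1452, (cx,cy)=(0.2182,-0.9759)
solve A·x = −loads:
  F[0-1] = -1788.1145 N (compression)
  F[0-2] = -290.2044 N (compression)
  F[1-2] = +1651.2340 N (tension)
  F[1-3] = -669.4944 N (compression)
  F[2-3] = -1643.3835 N (compression)
  F[2-4] = +258.5700 N (tension)
  F[3-4] = +1807.8304 N (tension)
  F[3-5] = -524.7996 N (compression)
  F[4-5] = +1118.0100 N (tension)
  F[4-6] = +285.6575 N (tension)
  F[5-6] = -1309.3631 N (compression)
  Rx@0 = +649.4900 N
  Ry@0 = +1751.6471 N
  Ry@6 = +1277.8229 N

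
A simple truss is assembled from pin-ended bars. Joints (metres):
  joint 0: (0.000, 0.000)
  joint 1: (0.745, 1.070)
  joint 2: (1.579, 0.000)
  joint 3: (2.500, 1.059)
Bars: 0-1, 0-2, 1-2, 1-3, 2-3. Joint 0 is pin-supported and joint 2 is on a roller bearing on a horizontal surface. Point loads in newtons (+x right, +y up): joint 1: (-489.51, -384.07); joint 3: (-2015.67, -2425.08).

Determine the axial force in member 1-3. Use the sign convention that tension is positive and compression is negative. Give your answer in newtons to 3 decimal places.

92.889

N=4 nodes, M=5 members, R=3 reactions → 2N=8, M+R=8
member 0 (0-1): L=1.3038, (cx,cy)=(0.5714,0.8207)
member 1 (0-2): L=1.5790, (cx,cy)=(1.0000,0.0000)
member 2 (1-2): L=1.3566, (cx,cy)=(0.6148,-0.7887)
member 3 (1-3): L=1.7550, (cx,cy)=(1.0000,-0.0063)
member 4 (2-3): L=1.4035, (cx,cy)=(0.6562,0.7546)
solve A·x = −loads:
  F[0-1] = -575.0606 N (compression)
  F[0-2] = -2176.5895 N (compression)
  F[1-2] = +110.6648 N (tension)
  F[1-3] = +92.8894 N (tension)
  F[2-3] = -3213.1300 N (compression)
  Rx@0 = +2505.1800 N
  Ry@0 = +471.9354 N
  Ry@2 = +2337.2146 N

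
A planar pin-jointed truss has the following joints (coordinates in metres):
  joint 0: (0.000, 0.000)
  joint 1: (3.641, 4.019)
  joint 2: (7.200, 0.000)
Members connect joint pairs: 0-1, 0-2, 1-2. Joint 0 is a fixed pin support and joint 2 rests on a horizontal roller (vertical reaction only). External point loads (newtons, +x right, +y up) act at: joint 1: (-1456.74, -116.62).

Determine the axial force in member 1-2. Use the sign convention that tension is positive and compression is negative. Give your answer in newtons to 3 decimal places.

N=3 nodes, M=3 members, R=3 reactions → 2N=6, M+R=6
member 0 (0-1): L=5.4230, (cx,cy)=(0.6714,0.7411)
member 1 (0-2): L=7.2000, (cx,cy)=(1.0000,0.0000)
member 2 (1-2): L=5.3683, (cx,cy)=(0.6630,-0.7487)
solve A·x = −loads:
  F[0-1] = -1174.9987 N (compression)
  F[0-2] = -667.8505 N (compression)
  F[1-2] = +1007.3713 N (tension)
  Rx@0 = +1456.7400 N
  Ry@0 = +870.7901 N
  Ry@2 = -754.1701 N

1007.371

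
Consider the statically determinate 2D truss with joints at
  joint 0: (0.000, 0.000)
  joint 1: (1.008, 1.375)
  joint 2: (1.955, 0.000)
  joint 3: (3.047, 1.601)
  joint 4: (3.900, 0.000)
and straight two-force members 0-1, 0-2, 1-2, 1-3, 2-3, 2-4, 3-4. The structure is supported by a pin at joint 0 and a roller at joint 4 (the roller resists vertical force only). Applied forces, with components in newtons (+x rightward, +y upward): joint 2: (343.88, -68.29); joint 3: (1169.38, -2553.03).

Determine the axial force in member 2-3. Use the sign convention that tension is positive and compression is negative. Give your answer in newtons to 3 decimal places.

N=5 nodes, M=7 members, R=3 reactions → 2N=10, M+R=10
member 0 (0-1): L=1.7049, (cx,cy)=(0.5912,0.8065)
member 1 (0-2): L=1.9550, (cx,cy)=(1.0000,0.0000)
member 2 (1-2): L=1.6696, (cx,cy)=(0.5672,-0.8236)
member 3 (1-3): L=2.0515, (cx,cy)=(0.9939,0.1102)
member 4 (2-3): L=1.9380, (cx,cy)=(0.5635,0.8261)
member 5 (2-4): L=1.9450, (cx,cy)=(1.0000,0.0000)
member 6 (3-4): L=1.8141, (cx,cy)=(0.4702,-0.8826)
solve A·x = −loads:
  F[0-1] = -139.3747 N (compression)
  F[0-2] = +1595.6634 N (tension)
  F[1-2] = +116.5020 N (tension)
  F[1-3] = -149.3944 N (compression)
  F[2-3] = -33.4785 N (compression)
  F[2-4] = +1336.7296 N (tension)
  F[3-4] = -2842.7976 N (compression)
  Rx@0 = -1513.2600 N
  Ry@0 = +112.4055 N
  Ry@4 = +2508.9145 N

-33.478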